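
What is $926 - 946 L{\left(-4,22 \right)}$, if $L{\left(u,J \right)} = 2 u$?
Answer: $8494$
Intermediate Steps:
$926 - 946 L{\left(-4,22 \right)} = 926 - 946 \cdot 2 \left(-4\right) = 926 - -7568 = 926 + 7568 = 8494$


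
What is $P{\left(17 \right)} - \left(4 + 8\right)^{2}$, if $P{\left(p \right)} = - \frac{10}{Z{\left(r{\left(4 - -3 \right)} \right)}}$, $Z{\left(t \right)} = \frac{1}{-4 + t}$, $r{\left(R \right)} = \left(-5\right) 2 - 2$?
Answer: $16$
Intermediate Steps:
$r{\left(R \right)} = -12$ ($r{\left(R \right)} = -10 - 2 = -12$)
$P{\left(p \right)} = 160$ ($P{\left(p \right)} = - \frac{10}{\frac{1}{-4 - 12}} = - \frac{10}{\frac{1}{-16}} = - \frac{10}{- \frac{1}{16}} = \left(-10\right) \left(-16\right) = 160$)
$P{\left(17 \right)} - \left(4 + 8\right)^{2} = 160 - \left(4 + 8\right)^{2} = 160 - 12^{2} = 160 - 144 = 16$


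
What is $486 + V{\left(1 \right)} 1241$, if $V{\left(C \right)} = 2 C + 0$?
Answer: $2968$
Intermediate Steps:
$V{\left(C \right)} = 2 C$
$486 + V{\left(1 \right)} 1241 = 486 + 2 \cdot 1 \cdot 1241 = 486 + 2 \cdot 1241 = 486 + 2482 = 2968$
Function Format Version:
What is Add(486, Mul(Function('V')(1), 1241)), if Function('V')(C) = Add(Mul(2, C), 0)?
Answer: 2968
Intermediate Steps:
Function('V')(C) = Mul(2, C)
Add(486, Mul(Function('V')(1), 1241)) = Add(486, Mul(Mul(2, 1), 1241)) = Add(486, Mul(2, 1241)) = Add(486, 2482) = 2968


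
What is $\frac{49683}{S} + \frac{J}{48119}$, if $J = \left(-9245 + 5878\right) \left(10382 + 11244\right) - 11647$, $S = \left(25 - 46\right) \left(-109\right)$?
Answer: $- \frac{54769636048}{36714797} \approx -1491.8$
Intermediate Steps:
$S = 2289$ ($S = \left(-21\right) \left(-109\right) = 2289$)
$J = -72826389$ ($J = \left(-3367\right) 21626 - 11647 = -72814742 - 11647 = -72826389$)
$\frac{49683}{S} + \frac{J}{48119} = \frac{49683}{2289} - \frac{72826389}{48119} = 49683 \cdot \frac{1}{2289} - \frac{72826389}{48119} = \frac{16561}{763} - \frac{72826389}{48119} = - \frac{54769636048}{36714797}$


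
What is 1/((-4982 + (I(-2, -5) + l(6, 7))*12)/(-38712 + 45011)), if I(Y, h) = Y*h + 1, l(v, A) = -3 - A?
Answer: -6299/4970 ≈ -1.2674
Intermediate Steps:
I(Y, h) = 1 + Y*h
1/((-4982 + (I(-2, -5) + l(6, 7))*12)/(-38712 + 45011)) = 1/((-4982 + ((1 - 2*(-5)) + (-3 - 1*7))*12)/(-38712 + 45011)) = 1/((-4982 + ((1 + 10) + (-3 - 7))*12)/6299) = 1/((-4982 + (11 - 10)*12)*(1/6299)) = 1/((-4982 + 1*12)*(1/6299)) = 1/((-4982 + 12)*(1/6299)) = 1/(-4970*1/6299) = 1/(-4970/6299) = -6299/4970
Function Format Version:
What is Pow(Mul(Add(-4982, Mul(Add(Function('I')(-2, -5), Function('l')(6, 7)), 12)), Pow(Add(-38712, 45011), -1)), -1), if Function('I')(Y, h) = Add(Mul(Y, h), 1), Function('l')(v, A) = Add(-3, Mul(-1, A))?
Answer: Rational(-6299, 4970) ≈ -1.2674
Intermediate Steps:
Function('I')(Y, h) = Add(1, Mul(Y, h))
Pow(Mul(Add(-4982, Mul(Add(Function('I')(-2, -5), Function('l')(6, 7)), 12)), Pow(Add(-38712, 45011), -1)), -1) = Pow(Mul(Add(-4982, Mul(Add(Add(1, Mul(-2, -5)), Add(-3, Mul(-1, 7))), 12)), Pow(Add(-38712, 45011), -1)), -1) = Pow(Mul(Add(-4982, Mul(Add(Add(1, 10), Add(-3, -7)), 12)), Pow(6299, -1)), -1) = Pow(Mul(Add(-4982, Mul(Add(11, -10), 12)), Rational(1, 6299)), -1) = Pow(Mul(Add(-4982, Mul(1, 12)), Rational(1, 6299)), -1) = Pow(Mul(Add(-4982, 12), Rational(1, 6299)), -1) = Pow(Mul(-4970, Rational(1, 6299)), -1) = Pow(Rational(-4970, 6299), -1) = Rational(-6299, 4970)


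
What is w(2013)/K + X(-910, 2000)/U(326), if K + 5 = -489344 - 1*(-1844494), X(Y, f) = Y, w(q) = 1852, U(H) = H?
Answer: -616289099/220888635 ≈ -2.7900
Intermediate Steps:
K = 1355145 (K = -5 + (-489344 - 1*(-1844494)) = -5 + (-489344 + 1844494) = -5 + 1355150 = 1355145)
w(2013)/K + X(-910, 2000)/U(326) = 1852/1355145 - 910/326 = 1852*(1/1355145) - 910*1/326 = 1852/1355145 - 455/163 = -616289099/220888635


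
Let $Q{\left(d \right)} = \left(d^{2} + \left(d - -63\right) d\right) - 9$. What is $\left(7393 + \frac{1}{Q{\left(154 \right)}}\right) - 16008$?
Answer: $- \frac{492131874}{57125} \approx -8615.0$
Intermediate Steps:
$Q{\left(d \right)} = -9 + d^{2} + d \left(63 + d\right)$ ($Q{\left(d \right)} = \left(d^{2} + \left(d + 63\right) d\right) - 9 = \left(d^{2} + \left(63 + d\right) d\right) - 9 = \left(d^{2} + d \left(63 + d\right)\right) - 9 = -9 + d^{2} + d \left(63 + d\right)$)
$\left(7393 + \frac{1}{Q{\left(154 \right)}}\right) - 16008 = \left(7393 + \frac{1}{-9 + 2 \cdot 154^{2} + 63 \cdot 154}\right) - 16008 = \left(7393 + \frac{1}{-9 + 2 \cdot 23716 + 9702}\right) - 16008 = \left(7393 + \frac{1}{-9 + 47432 + 9702}\right) - 16008 = \left(7393 + \frac{1}{57125}\right) - 16008 = \frac{422325126}{57125} - 16008 = - \frac{492131874}{57125}$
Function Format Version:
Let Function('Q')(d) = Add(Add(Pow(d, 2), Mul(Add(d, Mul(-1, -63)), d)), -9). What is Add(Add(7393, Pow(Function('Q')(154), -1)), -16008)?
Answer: Rational(-492131874, 57125) ≈ -8615.0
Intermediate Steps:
Function('Q')(d) = Add(-9, Pow(d, 2), Mul(d, Add(63, d))) (Function('Q')(d) = Add(Add(Pow(d, 2), Mul(Add(d, 63), d)), -9) = Add(Add(Pow(d, 2), Mul(Add(63, d), d)), -9) = Add(Add(Pow(d, 2), Mul(d, Add(63, d))), -9) = Add(-9, Pow(d, 2), Mul(d, Add(63, d))))
Add(Add(7393, Pow(Function('Q')(154), -1)), -16008) = Add(Add(7393, Pow(Add(-9, Mul(2, Pow(154, 2)), Mul(63, 154)), -1)), -16008) = Add(Add(7393, Pow(Add(-9, Mul(2, 23716), 9702), -1)), -16008) = Add(Add(7393, Pow(Add(-9, 47432, 9702), -1)), -16008) = Add(Add(7393, Pow(57125, -1)), -16008) = Add(Add(7393, Rational(1, 57125)), -16008) = Add(Rational(422325126, 57125), -16008) = Rational(-492131874, 57125)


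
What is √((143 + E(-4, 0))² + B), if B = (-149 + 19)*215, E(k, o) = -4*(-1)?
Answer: I*√6341 ≈ 79.63*I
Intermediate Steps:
E(k, o) = 4
B = -27950 (B = -130*215 = -27950)
√((143 + E(-4, 0))² + B) = √((143 + 4)² - 27950) = √(147² - 27950) = √(21609 - 27950) = √(-6341) = I*√6341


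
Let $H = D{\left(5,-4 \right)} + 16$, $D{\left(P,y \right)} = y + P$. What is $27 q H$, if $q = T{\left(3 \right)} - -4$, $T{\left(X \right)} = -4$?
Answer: $0$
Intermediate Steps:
$D{\left(P,y \right)} = P + y$
$H = 17$ ($H = \left(5 - 4\right) + 16 = 1 + 16 = 17$)
$q = 0$ ($q = -4 - -4 = -4 + 4 = 0$)
$27 q H = 27 \cdot 0 \cdot 17 = 0 \cdot 17 = 0$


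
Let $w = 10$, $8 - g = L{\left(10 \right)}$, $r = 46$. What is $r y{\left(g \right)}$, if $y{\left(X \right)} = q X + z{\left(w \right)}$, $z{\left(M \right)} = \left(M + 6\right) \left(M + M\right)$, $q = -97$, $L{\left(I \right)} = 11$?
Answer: $28106$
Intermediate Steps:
$g = -3$ ($g = 8 - 11 = -3$)
$z{\left(M \right)} = 2 M \left(6 + M\right)$ ($z{\left(M \right)} = \left(6 + M\right) 2 M = 2 M \left(6 + M\right)$)
$y{\left(X \right)} = 320 - 97 X$ ($y{\left(X \right)} = - 97 X + 2 \cdot 10 \left(6 + 10\right) = - 97 X + 2 \cdot 10 \cdot 16 = - 97 X + 320 = 320 - 97 X$)
$r y{\left(g \right)} = 46 \left(320 - -291\right) = 46 \left(320 + 291\right) = 46 \cdot 611 = 28106$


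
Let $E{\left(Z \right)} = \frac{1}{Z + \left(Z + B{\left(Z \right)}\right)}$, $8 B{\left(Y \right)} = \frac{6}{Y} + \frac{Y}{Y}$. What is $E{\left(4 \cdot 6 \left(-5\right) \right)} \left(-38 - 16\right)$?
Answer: $\frac{8640}{38381} \approx 0.22511$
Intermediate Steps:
$B{\left(Y \right)} = \frac{1}{8} + \frac{3}{4 Y}$ ($B{\left(Y \right)} = \frac{\frac{6}{Y} + \frac{Y}{Y}}{8} = \frac{\frac{6}{Y} + 1}{8} = \frac{1 + \frac{6}{Y}}{8} = \frac{1}{8} + \frac{3}{4 Y}$)
$E{\left(Z \right)} = \frac{1}{2 Z + \frac{6 + Z}{8 Z}}$ ($E{\left(Z \right)} = \frac{1}{Z + \left(Z + \frac{6 + Z}{8 Z}\right)} = \frac{1}{2 Z + \frac{6 + Z}{8 Z}}$)
$E{\left(4 \cdot 6 \left(-5\right) \right)} \left(-38 - 16\right) = \frac{8 \cdot 4 \cdot 6 \left(-5\right)}{6 + 4 \cdot 6 \left(-5\right) + 16 \left(4 \cdot 6 \left(-5\right)\right)^{2}} \left(-38 - 16\right) = \frac{8 \cdot 24 \left(-5\right)}{6 + 24 \left(-5\right) + 16 \left(24 \left(-5\right)\right)^{2}} \left(-38 - 16\right) = 8 \left(-120\right) \frac{1}{6 - 120 + 16 \left(-120\right)^{2}} \left(-54\right) = 8 \left(-120\right) \frac{1}{6 - 120 + 16 \cdot 14400} \left(-54\right) = 8 \left(-120\right) \frac{1}{6 - 120 + 230400} \left(-54\right) = 8 \left(-120\right) \frac{1}{230286} \left(-54\right) = \left(- \frac{160}{38381}\right) \left(-54\right) = \frac{8640}{38381}$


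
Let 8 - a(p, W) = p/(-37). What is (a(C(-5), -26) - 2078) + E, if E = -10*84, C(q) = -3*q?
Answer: -107655/37 ≈ -2909.6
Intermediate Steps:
E = -840
a(p, W) = 8 + p/37 (a(p, W) = 8 - p/(-37) = 8 - p*(-1)/37 = 8 - (-1)*p/37 = 8 + p/37)
(a(C(-5), -26) - 2078) + E = ((8 + (-3*(-5))/37) - 2078) - 840 = ((8 + (1/37)*15) - 2078) - 840 = ((8 + 15/37) - 2078) - 840 = (311/37 - 2078) - 840 = -76575/37 - 840 = -107655/37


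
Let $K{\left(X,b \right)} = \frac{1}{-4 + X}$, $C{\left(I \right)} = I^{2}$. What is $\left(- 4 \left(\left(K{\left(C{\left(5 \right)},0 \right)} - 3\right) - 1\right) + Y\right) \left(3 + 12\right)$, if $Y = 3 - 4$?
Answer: $\frac{1555}{7} \approx 222.14$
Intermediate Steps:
$Y = -1$ ($Y = 3 - 4 = -1$)
$\left(- 4 \left(\left(K{\left(C{\left(5 \right)},0 \right)} - 3\right) - 1\right) + Y\right) \left(3 + 12\right) = \left(- 4 \left(\left(\frac{1}{-4 + 5^{2}} - 3\right) - 1\right) - 1\right) \left(3 + 12\right) = \left(- 4 \left(\left(\frac{1}{-4 + 25} - 3\right) - 1\right) - 1\right) 15 = \left(- 4 \left(\left(\frac{1}{21} - 3\right) - 1\right) - 1\right) 15 = \left(- 4 \left(- \frac{62}{21} - 1\right) - 1\right) 15 = \left(\left(-4\right) \left(- \frac{83}{21}\right) - 1\right) 15 = \left(\frac{332}{21} - 1\right) 15 = \frac{311}{21} \cdot 15 = \frac{1555}{7}$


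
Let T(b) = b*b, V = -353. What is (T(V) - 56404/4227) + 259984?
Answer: 1625618207/4227 ≈ 3.8458e+5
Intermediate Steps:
T(b) = b²
(T(V) - 56404/4227) + 259984 = ((-353)² - 56404/4227) + 259984 = (124609 - 56404*1/4227) + 259984 = (124609 - 56404/4227) + 259984 = 526665839/4227 + 259984 = 1625618207/4227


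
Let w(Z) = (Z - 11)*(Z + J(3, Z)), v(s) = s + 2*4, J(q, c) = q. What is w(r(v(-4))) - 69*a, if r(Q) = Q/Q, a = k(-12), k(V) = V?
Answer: 788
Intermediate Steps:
v(s) = 8 + s (v(s) = s + 8 = 8 + s)
a = -12
r(Q) = 1
w(Z) = (-11 + Z)*(3 + Z) (w(Z) = (Z - 11)*(Z + 3) = (-11 + Z)*(3 + Z))
w(r(v(-4))) - 69*a = (-33 + 1² - 8*1) - 69*(-12) = (-33 + 1 - 8) + 828 = -40 + 828 = 788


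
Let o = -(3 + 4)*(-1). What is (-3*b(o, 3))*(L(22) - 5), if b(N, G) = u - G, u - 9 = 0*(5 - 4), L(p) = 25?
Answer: -360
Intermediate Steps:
u = 9 (u = 9 + 0*(5 - 4) = 9 + 0*1 = 9 + 0 = 9)
o = 7 (o = -7*(-1) = -1*(-7) = 7)
b(N, G) = 9 - G
(-3*b(o, 3))*(L(22) - 5) = (-3*(9 - 1*3))*(25 - 5) = -3*(9 - 3)*20 = -3*6*20 = -18*20 = -360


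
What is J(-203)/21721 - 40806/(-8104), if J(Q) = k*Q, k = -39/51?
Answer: 37165733/7370588 ≈ 5.0424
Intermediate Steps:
k = -13/17 (k = -39*1/51 = -13/17 ≈ -0.76471)
J(Q) = -13*Q/17
J(-203)/21721 - 40806/(-8104) = -13/17*(-203)/21721 - 40806/(-8104) = (2639/17)*(1/21721) - 40806*(-1/8104) = 13/1819 + 20403/4052 = 37165733/7370588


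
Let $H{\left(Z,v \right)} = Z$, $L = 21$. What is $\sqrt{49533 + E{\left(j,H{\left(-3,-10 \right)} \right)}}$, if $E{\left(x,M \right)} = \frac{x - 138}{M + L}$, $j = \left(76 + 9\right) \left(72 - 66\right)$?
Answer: $\frac{\sqrt{445983}}{3} \approx 222.61$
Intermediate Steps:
$j = 510$ ($j = 85 \cdot 6 = 510$)
$E{\left(x,M \right)} = \frac{-138 + x}{21 + M}$ ($E{\left(x,M \right)} = \frac{x - 138}{M + 21} = \frac{-138 + x}{21 + M}$)
$\sqrt{49533 + E{\left(j,H{\left(-3,-10 \right)} \right)}} = \sqrt{49533 + \frac{-138 + 510}{21 - 3}} = \sqrt{49533 + \frac{1}{18} \cdot 372} = \sqrt{49533 + \frac{62}{3}} = \sqrt{\frac{148661}{3}} = \frac{\sqrt{445983}}{3}$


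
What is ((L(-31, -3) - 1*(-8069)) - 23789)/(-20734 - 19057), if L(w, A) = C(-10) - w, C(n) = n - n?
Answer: 15689/39791 ≈ 0.39429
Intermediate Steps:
C(n) = 0
L(w, A) = -w (L(w, A) = 0 - w = -w)
((L(-31, -3) - 1*(-8069)) - 23789)/(-20734 - 19057) = ((-1*(-31) - 1*(-8069)) - 23789)/(-20734 - 19057) = ((31 + 8069) - 23789)/(-39791) = (8100 - 23789)*(-1/39791) = -15689*(-1/39791) = 15689/39791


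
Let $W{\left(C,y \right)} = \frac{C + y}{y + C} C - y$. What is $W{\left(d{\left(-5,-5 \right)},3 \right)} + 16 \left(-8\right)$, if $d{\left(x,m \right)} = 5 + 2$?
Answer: $-124$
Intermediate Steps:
$d{\left(x,m \right)} = 7$
$W{\left(C,y \right)} = C - y$ ($W{\left(C,y \right)} = \frac{C + y}{C + y} C - y = 1 C - y = C - y$)
$W{\left(d{\left(-5,-5 \right)},3 \right)} + 16 \left(-8\right) = \left(7 - 3\right) + 16 \left(-8\right) = \left(7 - 3\right) - 128 = 4 - 128 = -124$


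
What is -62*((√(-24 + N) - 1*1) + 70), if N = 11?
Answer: -4278 - 62*I*√13 ≈ -4278.0 - 223.54*I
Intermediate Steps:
-62*((√(-24 + N) - 1*1) + 70) = -62*((√(-24 + 11) - 1*1) + 70) = -62*((√(-13) - 1) + 70) = -62*((I*√13 - 1) + 70) = -62*((-1 + I*√13) + 70) = -62*(69 + I*√13) = -4278 - 62*I*√13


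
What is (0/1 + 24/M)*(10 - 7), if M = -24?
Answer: -3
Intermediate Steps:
(0/1 + 24/M)*(10 - 7) = (0/1 + 24/(-24))*(10 - 7) = (0*1 + 24*(-1/24))*3 = (0 - 1)*3 = -1*3 = -3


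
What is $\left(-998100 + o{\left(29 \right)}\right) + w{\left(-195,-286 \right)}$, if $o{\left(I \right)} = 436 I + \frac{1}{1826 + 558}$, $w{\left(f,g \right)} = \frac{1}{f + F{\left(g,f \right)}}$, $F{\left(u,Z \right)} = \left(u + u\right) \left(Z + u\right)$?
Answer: $- \frac{645916945715127}{655449808} \approx -9.8546 \cdot 10^{5}$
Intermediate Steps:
$F{\left(u,Z \right)} = 2 u \left(Z + u\right)$
$w{\left(f,g \right)} = \frac{1}{f + 2 g \left(f + g\right)}$
$o{\left(I \right)} = \frac{1}{2384} + 436 I$ ($o{\left(I \right)} = 436 I + \frac{1}{2384} = \frac{1}{2384} + 436 I$)
$\left(-998100 + o{\left(29 \right)}\right) + w{\left(-195,-286 \right)} = \left(-998100 + \left(\frac{1}{2384} + 436 \cdot 29\right)\right) + \frac{1}{-195 + 2 \left(-286\right) \left(-195 - 286\right)} = \left(-998100 + \left(\frac{1}{2384} + 12644\right)\right) + \frac{1}{-195 + 2 \left(-286\right) \left(-481\right)} = \left(-998100 + \frac{30143297}{2384}\right) + \frac{1}{-195 + 275132} = - \frac{2349327103}{2384} + \frac{1}{274937} = - \frac{645916945715127}{655449808}$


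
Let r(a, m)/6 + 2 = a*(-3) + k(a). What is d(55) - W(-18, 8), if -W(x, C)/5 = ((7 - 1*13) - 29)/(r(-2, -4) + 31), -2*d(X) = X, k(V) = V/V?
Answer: -3705/122 ≈ -30.369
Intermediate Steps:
k(V) = 1
d(X) = -X/2
r(a, m) = -6 - 18*a (r(a, m) = -12 + 6*(a*(-3) + 1) = -12 + 6*(-3*a + 1) = -12 + 6*(1 - 3*a) = -12 + (6 - 18*a) = -6 - 18*a)
W(x, C) = 175/61 (W(x, C) = -5*((7 - 1*13) - 29)/((-6 - 18*(-2)) + 31) = -5*((7 - 13) - 29)/((-6 + 36) + 31) = -5*(-6 - 29)/(30 + 31) = -(-175)/61 = -5*(-35/61) = 175/61)
d(55) - W(-18, 8) = -½*55 - 1*175/61 = -55/2 - 175/61 = -3705/122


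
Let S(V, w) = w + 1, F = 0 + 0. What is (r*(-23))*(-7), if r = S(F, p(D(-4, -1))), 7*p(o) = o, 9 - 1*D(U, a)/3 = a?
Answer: 851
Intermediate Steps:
F = 0
D(U, a) = 27 - 3*a
p(o) = o/7
S(V, w) = 1 + w
r = 37/7 (r = 1 + (27 - 3*(-1))/7 = 1 + (27 + 3)/7 = 1 + (⅐)*30 = 1 + 30/7 = 37/7 ≈ 5.2857)
(r*(-23))*(-7) = ((37/7)*(-23))*(-7) = -851/7*(-7) = 851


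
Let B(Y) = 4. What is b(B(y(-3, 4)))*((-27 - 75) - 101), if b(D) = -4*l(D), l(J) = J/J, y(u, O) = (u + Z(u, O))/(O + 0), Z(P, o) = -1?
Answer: 812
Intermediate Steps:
y(u, O) = (-1 + u)/O (y(u, O) = (u - 1)/(O + 0) = (-1 + u)/O)
l(J) = 1
b(D) = -4 (b(D) = -4*1 = -4)
b(B(y(-3, 4)))*((-27 - 75) - 101) = -4*((-27 - 75) - 101) = -4*(-102 - 101) = -4*(-203) = 812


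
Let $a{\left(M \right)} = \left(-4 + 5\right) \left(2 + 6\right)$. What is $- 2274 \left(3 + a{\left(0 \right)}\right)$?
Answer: $-25014$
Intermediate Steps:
$a{\left(M \right)} = 8$ ($a{\left(M \right)} = 1 \cdot 8 = 8$)
$- 2274 \left(3 + a{\left(0 \right)}\right) = - 2274 \left(3 + 8\right) = \left(-2274\right) 11 = -25014$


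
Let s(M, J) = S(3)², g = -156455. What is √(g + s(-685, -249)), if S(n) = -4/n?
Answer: I*√1408079/3 ≈ 395.54*I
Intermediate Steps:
s(M, J) = 16/9 (s(M, J) = (-4/3)² = 16/9)
√(g + s(-685, -249)) = √(-156455 + 16/9) = √(-1408079/9) = I*√1408079/3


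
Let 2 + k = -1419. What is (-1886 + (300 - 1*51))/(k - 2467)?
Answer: 1637/3888 ≈ 0.42104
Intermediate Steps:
k = -1421 (k = -2 - 1419 = -1421)
(-1886 + (300 - 1*51))/(k - 2467) = (-1886 + (300 - 1*51))/(-1421 - 2467) = (-1886 + (300 - 51))/(-3888) = (-1886 + 249)*(-1/3888) = -1637*(-1/3888) = 1637/3888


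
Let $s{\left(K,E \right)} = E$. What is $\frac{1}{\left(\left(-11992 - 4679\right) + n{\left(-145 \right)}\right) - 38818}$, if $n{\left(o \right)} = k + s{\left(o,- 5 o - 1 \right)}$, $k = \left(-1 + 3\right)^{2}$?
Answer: $- \frac{1}{54761} \approx -1.8261 \cdot 10^{-5}$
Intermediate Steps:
$k = 4$ ($k = 2^{2} = 4$)
$n{\left(o \right)} = 3 - 5 o$ ($n{\left(o \right)} = 4 - \left(1 + 5 o\right) = 3 - 5 o$)
$\frac{1}{\left(\left(-11992 - 4679\right) + n{\left(-145 \right)}\right) - 38818} = \frac{1}{\left(\left(-11992 - 4679\right) + \left(3 - -725\right)\right) - 38818} = \frac{1}{\left(-16671 + \left(3 + 725\right)\right) - 38818} = \frac{1}{\left(-16671 + 728\right) - 38818} = \frac{1}{-15943 - 38818} = \frac{1}{-54761} = - \frac{1}{54761}$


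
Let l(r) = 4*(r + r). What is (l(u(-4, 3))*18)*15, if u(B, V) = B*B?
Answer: 34560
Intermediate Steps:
u(B, V) = B²
l(r) = 8*r (l(r) = 4*(2*r) = 8*r)
(l(u(-4, 3))*18)*15 = ((8*(-4)²)*18)*15 = ((8*16)*18)*15 = (128*18)*15 = 2304*15 = 34560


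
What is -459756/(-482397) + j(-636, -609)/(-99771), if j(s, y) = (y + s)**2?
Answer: -77984121561/5347692343 ≈ -14.583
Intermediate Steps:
j(s, y) = (s + y)**2
-459756/(-482397) + j(-636, -609)/(-99771) = -459756/(-482397) + (-636 - 609)**2/(-99771) = -459756*(-1/482397) + (-1245)**2*(-1/99771) = 153252/160799 + 1550025*(-1/99771) = 153252/160799 - 516675/33257 = -77984121561/5347692343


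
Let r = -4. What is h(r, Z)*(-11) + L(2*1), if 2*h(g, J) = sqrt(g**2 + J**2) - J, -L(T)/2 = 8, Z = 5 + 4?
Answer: 67/2 - 11*sqrt(97)/2 ≈ -20.669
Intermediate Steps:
Z = 9
L(T) = -16 (L(T) = -2*8 = -16)
h(g, J) = sqrt(J**2 + g**2)/2 - J/2 (h(g, J) = (sqrt(g**2 + J**2) - J)/2 = (sqrt(J**2 + g**2) - J)/2 = sqrt(J**2 + g**2)/2 - J/2)
h(r, Z)*(-11) + L(2*1) = (sqrt(9**2 + (-4)**2)/2 - 1/2*9)*(-11) - 16 = (sqrt(81 + 16)/2 - 9/2)*(-11) - 16 = (sqrt(97)/2 - 9/2)*(-11) - 16 = (-9/2 + sqrt(97)/2)*(-11) - 16 = (99/2 - 11*sqrt(97)/2) - 16 = 67/2 - 11*sqrt(97)/2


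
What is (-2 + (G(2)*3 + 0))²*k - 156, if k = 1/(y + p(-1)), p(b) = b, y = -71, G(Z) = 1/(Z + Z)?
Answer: -179737/1152 ≈ -156.02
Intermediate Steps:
G(Z) = 1/(2*Z)
k = -1/72 (k = 1/(-71 - 1) = 1/(-72) = -1/72 ≈ -0.013889)
(-2 + (G(2)*3 + 0))²*k - 156 = (-2 + (((½)/2)*3 + 0))²*(-1/72) - 156 = (-2 + (((½)*(½))*3 + 0))²*(-1/72) - 156 = (-2 + ((¼)*3 + 0))²*(-1/72) - 156 = (-2 + (¾ + 0))²*(-1/72) - 156 = (-2 + ¾)²*(-1/72) - 156 = (-5/4)²*(-1/72) - 156 = (25/16)*(-1/72) - 156 = -25/1152 - 156 = -179737/1152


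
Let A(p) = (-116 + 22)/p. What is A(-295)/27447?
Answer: 94/8096865 ≈ 1.1609e-5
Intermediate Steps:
A(p) = -94/p
A(-295)/27447 = -94/(-295)/27447 = -94*(-1/295)*(1/27447) = (94/295)*(1/27447) = 94/8096865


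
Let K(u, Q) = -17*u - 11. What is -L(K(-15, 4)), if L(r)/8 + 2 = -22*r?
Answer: 42960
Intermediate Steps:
K(u, Q) = -11 - 17*u
L(r) = -16 - 176*r (L(r) = -16 + 8*(-22*r) = -16 - 176*r)
-L(K(-15, 4)) = -(-16 - 176*(-11 - 17*(-15))) = -(-16 - 176*(-11 + 255)) = -(-16 - 176*244) = -(-16 - 42944) = -1*(-42960) = 42960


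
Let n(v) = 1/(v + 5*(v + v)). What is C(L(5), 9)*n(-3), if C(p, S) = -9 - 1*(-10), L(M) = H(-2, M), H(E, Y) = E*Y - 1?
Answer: -1/33 ≈ -0.030303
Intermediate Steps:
H(E, Y) = -1 + E*Y
L(M) = -1 - 2*M
C(p, S) = 1 (C(p, S) = -9 + 10 = 1)
n(v) = 1/(11*v) (n(v) = 1/(v + 5*(2*v)) = 1/(v + 10*v) = 1/(11*v))
C(L(5), 9)*n(-3) = 1*((1/11)/(-3)) = 1*((1/11)*(-⅓)) = 1*(-1/33) = -1/33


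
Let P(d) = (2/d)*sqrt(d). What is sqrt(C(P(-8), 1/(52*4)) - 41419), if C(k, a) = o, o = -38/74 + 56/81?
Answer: I*sqrt(4592891770)/333 ≈ 203.52*I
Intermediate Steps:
P(d) = 2/sqrt(d)
o = 533/2997 (o = -38*1/74 + 56*(1/81) = -19/37 + 56/81 = 533/2997 ≈ 0.17784)
C(k, a) = 533/2997
sqrt(C(P(-8), 1/(52*4)) - 41419) = sqrt(533/2997 - 41419) = sqrt(-124132210/2997) = I*sqrt(4592891770)/333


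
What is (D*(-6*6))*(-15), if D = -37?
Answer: -19980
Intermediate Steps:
(D*(-6*6))*(-15) = -(-222)*6*(-15) = -37*(-36)*(-15) = 1332*(-15) = -19980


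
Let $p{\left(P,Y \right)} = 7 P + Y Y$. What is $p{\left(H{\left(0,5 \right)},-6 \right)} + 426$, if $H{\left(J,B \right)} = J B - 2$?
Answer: $448$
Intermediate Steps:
$H{\left(J,B \right)} = -2 + B J$ ($H{\left(J,B \right)} = B J - 2 = -2 + B J$)
$p{\left(P,Y \right)} = Y^{2} + 7 P$ ($p{\left(P,Y \right)} = 7 P + Y^{2} = Y^{2} + 7 P$)
$p{\left(H{\left(0,5 \right)},-6 \right)} + 426 = \left(\left(-6\right)^{2} + 7 \left(-2 + 5 \cdot 0\right)\right) + 426 = \left(36 + 7 \left(-2 + 0\right)\right) + 426 = \left(36 + 7 \left(-2\right)\right) + 426 = \left(36 - 14\right) + 426 = 22 + 426 = 448$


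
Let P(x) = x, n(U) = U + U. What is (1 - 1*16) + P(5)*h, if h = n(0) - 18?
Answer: -105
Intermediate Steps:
n(U) = 2*U
h = -18 (h = 2*0 - 18 = 0 - 18 = -18)
(1 - 1*16) + P(5)*h = (1 - 1*16) + 5*(-18) = (1 - 16) - 90 = -15 - 90 = -105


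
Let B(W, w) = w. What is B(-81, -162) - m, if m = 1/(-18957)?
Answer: -3071033/18957 ≈ -162.00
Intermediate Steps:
m = -1/18957 ≈ -5.2751e-5
B(-81, -162) - m = -162 - 1*(-1/18957) = -162 + 1/18957 = -3071033/18957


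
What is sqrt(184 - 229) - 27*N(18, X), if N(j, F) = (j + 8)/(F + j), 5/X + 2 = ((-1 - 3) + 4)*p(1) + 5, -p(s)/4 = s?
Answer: -2106/59 + 3*I*sqrt(5) ≈ -35.695 + 6.7082*I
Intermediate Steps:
p(s) = -4*s
X = 5/3 (X = 5/(-2 + (((-1 - 3) + 4)*(-4*1) + 5)) = 5/(-2 + ((-4 + 4)*(-4) + 5)) = 5/(-2 + (0*(-4) + 5)) = 5/(-2 + (0 + 5)) = 5/(-2 + 5) = 5/3 ≈ 1.6667)
N(j, F) = (8 + j)/(F + j)
sqrt(184 - 229) - 27*N(18, X) = sqrt(184 - 229) - 27*(8 + 18)/(5/3 + 18) = sqrt(-45) - 27*26/59/3 = 3*I*sqrt(5) - 81*26/59 = 3*I*sqrt(5) - 27*78/59 = 3*I*sqrt(5) - 2106/59 = -2106/59 + 3*I*sqrt(5)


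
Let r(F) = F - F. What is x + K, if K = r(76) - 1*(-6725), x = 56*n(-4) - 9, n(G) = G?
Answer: 6492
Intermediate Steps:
r(F) = 0
x = -233 (x = 56*(-4) - 9 = -224 - 9 = -233)
K = 6725 (K = 0 - 1*(-6725) = 0 + 6725 = 6725)
x + K = -233 + 6725 = 6492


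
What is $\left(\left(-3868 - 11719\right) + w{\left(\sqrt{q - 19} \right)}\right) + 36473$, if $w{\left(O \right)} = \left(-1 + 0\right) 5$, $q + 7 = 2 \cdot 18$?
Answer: $20881$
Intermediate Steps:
$q = 29$ ($q = -7 + 2 \cdot 18 = -7 + 36 = 29$)
$w{\left(O \right)} = -5$ ($w{\left(O \right)} = \left(-1\right) 5 = -5$)
$\left(\left(-3868 - 11719\right) + w{\left(\sqrt{q - 19} \right)}\right) + 36473 = \left(\left(-3868 - 11719\right) - 5\right) + 36473 = \left(-15587 - 5\right) + 36473 = -15592 + 36473 = 20881$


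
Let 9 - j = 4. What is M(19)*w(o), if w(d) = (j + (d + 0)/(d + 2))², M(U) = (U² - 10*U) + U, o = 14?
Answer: 209855/32 ≈ 6558.0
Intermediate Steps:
j = 5 (j = 9 - 1*4 = 9 - 4 = 5)
M(U) = U² - 9*U
w(d) = (5 + d/(2 + d))² (w(d) = (5 + (d + 0)/(d + 2))² = (5 + d/(2 + d))²)
M(19)*w(o) = (19*(-9 + 19))*(4*(5 + 3*14)²/(2 + 14)²) = (19*10)*(4*(5 + 42)²/16²) = 190*(4*(1/256)*47²) = 190*(4*(1/256)*2209) = 190*(2209/64) = 209855/32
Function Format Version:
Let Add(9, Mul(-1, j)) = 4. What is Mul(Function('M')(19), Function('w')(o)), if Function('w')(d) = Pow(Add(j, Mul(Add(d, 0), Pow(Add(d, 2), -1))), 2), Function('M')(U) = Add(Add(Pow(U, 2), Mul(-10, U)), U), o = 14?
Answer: Rational(209855, 32) ≈ 6558.0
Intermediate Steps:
j = 5 (j = Add(9, Mul(-1, 4)) = Add(9, -4) = 5)
Function('M')(U) = Add(Pow(U, 2), Mul(-9, U))
Function('w')(d) = Pow(Add(5, Mul(d, Pow(Add(2, d), -1))), 2) (Function('w')(d) = Pow(Add(5, Mul(Add(d, 0), Pow(Add(d, 2), -1))), 2) = Pow(Add(5, Mul(d, Pow(Add(2, d), -1))), 2))
Mul(Function('M')(19), Function('w')(o)) = Mul(Mul(19, Add(-9, 19)), Mul(4, Pow(Add(2, 14), -2), Pow(Add(5, Mul(3, 14)), 2))) = Mul(Mul(19, 10), Mul(4, Pow(16, -2), Pow(Add(5, 42), 2))) = Mul(190, Mul(4, Rational(1, 256), Pow(47, 2))) = Mul(190, Mul(4, Rational(1, 256), 2209)) = Mul(190, Rational(2209, 64)) = Rational(209855, 32)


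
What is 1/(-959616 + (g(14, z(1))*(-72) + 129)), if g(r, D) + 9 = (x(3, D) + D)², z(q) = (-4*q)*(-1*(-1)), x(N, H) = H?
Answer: -1/963447 ≈ -1.0379e-6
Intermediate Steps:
z(q) = -4*q (z(q) = -4*q*1 = -4*q)
g(r, D) = -9 + 4*D² (g(r, D) = -9 + (D + D)² = -9 + (2*D)² = -9 + 4*D²)
1/(-959616 + (g(14, z(1))*(-72) + 129)) = 1/(-959616 + ((-9 + 4*(-4*1)²)*(-72) + 129)) = 1/(-959616 + ((-9 + 4*(-4)²)*(-72) + 129)) = 1/(-959616 + ((-9 + 4*16)*(-72) + 129)) = 1/(-959616 + ((-9 + 64)*(-72) + 129)) = 1/(-959616 + (55*(-72) + 129)) = 1/(-959616 + (-3960 + 129)) = 1/(-959616 - 3831) = 1/(-963447) = -1/963447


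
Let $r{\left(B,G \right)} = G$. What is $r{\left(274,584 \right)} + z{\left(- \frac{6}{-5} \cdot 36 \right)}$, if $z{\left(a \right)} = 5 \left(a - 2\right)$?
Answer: $790$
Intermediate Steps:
$z{\left(a \right)} = -10 + 5 a$ ($z{\left(a \right)} = 5 \left(-2 + a\right) = -10 + 5 a$)
$r{\left(274,584 \right)} + z{\left(- \frac{6}{-5} \cdot 36 \right)} = 584 - \left(10 - 5 - \frac{6}{-5} \cdot 36\right) = 584 - \left(10 - 5 \left(-6\right) \left(- \frac{1}{5}\right) 36\right) = 584 - \left(10 - 5 \cdot \frac{6}{5} \cdot 36\right) = 584 + \left(-10 + 5 \cdot \frac{216}{5}\right) = 584 + \left(-10 + 216\right) = 584 + 206 = 790$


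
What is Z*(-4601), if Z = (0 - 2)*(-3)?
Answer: -27606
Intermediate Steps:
Z = 6 (Z = -2*(-3) = 6)
Z*(-4601) = 6*(-4601) = -27606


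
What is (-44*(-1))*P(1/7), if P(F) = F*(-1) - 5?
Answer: -1584/7 ≈ -226.29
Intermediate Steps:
P(F) = -5 - F (P(F) = -F - 5 = -5 - F)
(-44*(-1))*P(1/7) = (-44*(-1))*(-5 - 1/7) = 44*(-5 - 1*⅐) = 44*(-5 - ⅐) = 44*(-36/7) = -1584/7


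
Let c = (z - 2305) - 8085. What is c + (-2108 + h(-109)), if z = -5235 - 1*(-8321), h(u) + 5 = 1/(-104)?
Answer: -979369/104 ≈ -9417.0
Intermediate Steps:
h(u) = -521/104 (h(u) = -5 + 1/(-104) = -5 - 1/104 = -521/104)
z = 3086 (z = -5235 + 8321 = 3086)
c = -7304 (c = (3086 - 2305) - 8085 = 781 - 8085 = -7304)
c + (-2108 + h(-109)) = -7304 + (-2108 - 521/104) = -7304 - 219753/104 = -979369/104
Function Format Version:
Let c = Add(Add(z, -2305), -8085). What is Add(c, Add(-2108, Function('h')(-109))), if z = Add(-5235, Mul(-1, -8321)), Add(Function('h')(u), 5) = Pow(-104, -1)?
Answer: Rational(-979369, 104) ≈ -9417.0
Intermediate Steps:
Function('h')(u) = Rational(-521, 104) (Function('h')(u) = Add(-5, Pow(-104, -1)) = Add(-5, Rational(-1, 104)) = Rational(-521, 104))
z = 3086 (z = Add(-5235, 8321) = 3086)
c = -7304 (c = Add(Add(3086, -2305), -8085) = Add(781, -8085) = -7304)
Add(c, Add(-2108, Function('h')(-109))) = Add(-7304, Add(-2108, Rational(-521, 104))) = Add(-7304, Rational(-219753, 104)) = Rational(-979369, 104)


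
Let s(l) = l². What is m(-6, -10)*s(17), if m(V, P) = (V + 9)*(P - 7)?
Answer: -14739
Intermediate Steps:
m(V, P) = (-7 + P)*(9 + V) (m(V, P) = (9 + V)*(-7 + P) = (-7 + P)*(9 + V))
m(-6, -10)*s(17) = (-63 - 7*(-6) + 9*(-10) - 10*(-6))*17² = (-63 + 42 - 90 + 60)*289 = -51*289 = -14739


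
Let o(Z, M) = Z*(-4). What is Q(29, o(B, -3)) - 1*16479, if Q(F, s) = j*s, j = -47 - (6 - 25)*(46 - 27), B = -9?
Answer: -5175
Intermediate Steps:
o(Z, M) = -4*Z
j = 314 (j = -47 - (-19)*19 = -47 - 1*(-361) = -47 + 361 = 314)
Q(F, s) = 314*s
Q(29, o(B, -3)) - 1*16479 = 314*(-4*(-9)) - 1*16479 = 314*36 - 16479 = 11304 - 16479 = -5175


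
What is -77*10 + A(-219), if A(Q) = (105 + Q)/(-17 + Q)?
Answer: -90803/118 ≈ -769.52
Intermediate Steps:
A(Q) = (105 + Q)/(-17 + Q)
-77*10 + A(-219) = -77*10 + (105 - 219)/(-17 - 219) = -770 - 114/(-236) = -770 - 1/236*(-114) = -770 + 57/118 = -90803/118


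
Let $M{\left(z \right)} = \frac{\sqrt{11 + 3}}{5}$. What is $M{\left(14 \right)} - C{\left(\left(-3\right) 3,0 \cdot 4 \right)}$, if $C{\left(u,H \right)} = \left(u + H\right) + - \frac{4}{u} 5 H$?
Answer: $9 + \frac{\sqrt{14}}{5} \approx 9.7483$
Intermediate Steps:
$C{\left(u,H \right)} = H + u - \frac{20 H}{u}$ ($C{\left(u,H \right)} = \left(H + u\right) + - \frac{20}{u} H = \left(H + u\right) - \frac{20 H}{u} = H + u - \frac{20 H}{u}$)
$M{\left(z \right)} = \frac{\sqrt{14}}{5}$ ($M{\left(z \right)} = \sqrt{14} \cdot \frac{1}{5} = \frac{\sqrt{14}}{5}$)
$M{\left(14 \right)} - C{\left(\left(-3\right) 3,0 \cdot 4 \right)} = \frac{\sqrt{14}}{5} - \left(0 \cdot 4 - 9 - \frac{20 \cdot 0 \cdot 4}{\left(-3\right) 3}\right) = \frac{\sqrt{14}}{5} - \left(0 - 9 - \frac{0}{-9}\right) = \frac{\sqrt{14}}{5} - \left(0 - 9 - 0 \left(- \frac{1}{9}\right)\right) = \frac{\sqrt{14}}{5} - \left(0 - 9 + 0\right) = \frac{\sqrt{14}}{5} - -9 = \frac{\sqrt{14}}{5} + 9 = 9 + \frac{\sqrt{14}}{5}$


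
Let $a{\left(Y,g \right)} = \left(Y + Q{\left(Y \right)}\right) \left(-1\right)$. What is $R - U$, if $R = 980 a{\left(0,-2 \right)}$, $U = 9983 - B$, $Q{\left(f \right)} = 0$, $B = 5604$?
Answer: $-4379$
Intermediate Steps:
$a{\left(Y,g \right)} = - Y$ ($a{\left(Y,g \right)} = \left(Y + 0\right) \left(-1\right) = Y \left(-1\right) = - Y$)
$U = 4379$ ($U = 9983 - 5604 = 4379$)
$R = 0$ ($R = 980 \left(\left(-1\right) 0\right) = 980 \cdot 0 = 0$)
$R - U = 0 - 4379 = -4379$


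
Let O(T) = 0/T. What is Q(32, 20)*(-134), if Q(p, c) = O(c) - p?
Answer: 4288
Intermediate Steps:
O(T) = 0
Q(p, c) = -p (Q(p, c) = 0 - p = -p)
Q(32, 20)*(-134) = -1*32*(-134) = -32*(-134) = 4288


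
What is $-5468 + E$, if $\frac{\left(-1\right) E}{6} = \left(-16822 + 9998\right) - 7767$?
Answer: $82078$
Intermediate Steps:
$E = 87546$ ($E = - 6 \left(\left(-16822 + 9998\right) - 7767\right) = - 6 \left(-6824 - 7767\right) = \left(-6\right) \left(-14591\right) = 87546$)
$-5468 + E = -5468 + 87546 = 82078$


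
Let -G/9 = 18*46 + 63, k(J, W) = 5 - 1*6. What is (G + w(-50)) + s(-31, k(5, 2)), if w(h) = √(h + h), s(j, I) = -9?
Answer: -8028 + 10*I ≈ -8028.0 + 10.0*I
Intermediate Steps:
k(J, W) = -1 (k(J, W) = 5 - 6 = -1)
G = -8019 (G = -9*(18*46 + 63) = -9*(828 + 63) = -9*891 = -8019)
w(h) = √2*√h (w(h) = √(2*h) = √2*√h)
(G + w(-50)) + s(-31, k(5, 2)) = (-8019 + √2*√(-50)) - 9 = (-8019 + √2*(5*I*√2)) - 9 = (-8019 + 10*I) - 9 = -8028 + 10*I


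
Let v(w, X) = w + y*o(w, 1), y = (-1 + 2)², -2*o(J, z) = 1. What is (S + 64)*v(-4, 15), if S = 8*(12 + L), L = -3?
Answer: -612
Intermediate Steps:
o(J, z) = -½ (o(J, z) = -½*1 = -½)
y = 1 (y = 1² = 1)
v(w, X) = -½ + w (v(w, X) = w + 1*(-½) = w - ½ = -½ + w)
S = 72 (S = 8*(12 - 3) = 8*9 = 72)
(S + 64)*v(-4, 15) = (72 + 64)*(-½ - 4) = 136*(-9/2) = -612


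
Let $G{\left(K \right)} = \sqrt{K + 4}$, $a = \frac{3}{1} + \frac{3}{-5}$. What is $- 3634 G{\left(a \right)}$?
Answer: $- \frac{14536 \sqrt{10}}{5} \approx -9193.4$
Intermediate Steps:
$a = \frac{12}{5}$ ($a = 3 \cdot 1 + 3 \left(- \frac{1}{5}\right) = 3 - \frac{3}{5} = \frac{12}{5} \approx 2.4$)
$G{\left(K \right)} = \sqrt{4 + K}$
$- 3634 G{\left(a \right)} = - 3634 \sqrt{4 + \frac{12}{5}} = - 3634 \sqrt{\frac{32}{5}} = - 3634 \frac{4 \sqrt{10}}{5} = - \frac{14536 \sqrt{10}}{5}$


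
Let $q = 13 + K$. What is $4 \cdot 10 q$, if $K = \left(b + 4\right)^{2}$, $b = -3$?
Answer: $560$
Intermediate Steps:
$K = 1$ ($K = \left(-3 + 4\right)^{2} = 1^{2} = 1$)
$q = 14$ ($q = 13 + 1 = 14$)
$4 \cdot 10 q = 4 \cdot 10 \cdot 14 = 40 \cdot 14 = 560$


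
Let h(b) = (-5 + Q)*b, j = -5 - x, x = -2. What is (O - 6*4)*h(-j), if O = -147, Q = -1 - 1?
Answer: 3591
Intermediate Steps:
Q = -2
j = -3 (j = -5 - 1*(-2) = -5 + 2 = -3)
h(b) = -7*b (h(b) = (-5 - 2)*b = -7*b)
(O - 6*4)*h(-j) = (-147 - 6*4)*(-(-7)*(-3)) = (-147 - 24)*(-7*3) = -171*(-21) = 3591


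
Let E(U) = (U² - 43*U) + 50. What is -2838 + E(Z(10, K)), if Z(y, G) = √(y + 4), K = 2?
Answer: -2774 - 43*√14 ≈ -2934.9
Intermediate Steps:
Z(y, G) = √(4 + y)
E(U) = 50 + U² - 43*U
-2838 + E(Z(10, K)) = -2838 + (50 + (√(4 + 10))² - 43*√(4 + 10)) = -2838 + (50 + (√14)² - 43*√14) = -2838 + (50 + 14 - 43*√14) = -2838 + (64 - 43*√14) = -2774 - 43*√14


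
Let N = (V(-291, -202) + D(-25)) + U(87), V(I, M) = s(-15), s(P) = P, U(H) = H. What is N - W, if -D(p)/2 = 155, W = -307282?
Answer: 307044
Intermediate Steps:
D(p) = -310 (D(p) = -2*155 = -310)
V(I, M) = -15
N = -238 (N = (-15 - 310) + 87 = -325 + 87 = -238)
N - W = -238 - 1*(-307282) = -238 + 307282 = 307044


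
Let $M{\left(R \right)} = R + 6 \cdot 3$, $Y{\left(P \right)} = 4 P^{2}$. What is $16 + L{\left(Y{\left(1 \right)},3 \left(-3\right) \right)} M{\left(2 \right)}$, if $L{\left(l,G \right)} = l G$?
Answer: $-704$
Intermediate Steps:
$M{\left(R \right)} = 18 + R$ ($M{\left(R \right)} = R + 18 = 18 + R$)
$L{\left(l,G \right)} = G l$
$16 + L{\left(Y{\left(1 \right)},3 \left(-3\right) \right)} M{\left(2 \right)} = 16 + 3 \left(-3\right) 4 \cdot 1^{2} \left(18 + 2\right) = 16 + - 9 \cdot 4 \cdot 1 \cdot 20 = 16 + \left(-9\right) 4 \cdot 20 = 16 - 720 = -704$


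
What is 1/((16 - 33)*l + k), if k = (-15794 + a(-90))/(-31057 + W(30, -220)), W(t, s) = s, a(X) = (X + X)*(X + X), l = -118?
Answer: 31277/62725056 ≈ 0.00049864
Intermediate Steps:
a(X) = 4*X² (a(X) = (2*X)*(2*X) = 4*X²)
k = -16606/31277 (k = (-15794 + 4*(-90)²)/(-31057 - 220) = (-15794 + 4*8100)/(-31277) = (-15794 + 32400)*(-1/31277) = 16606*(-1/31277) = -16606/31277 ≈ -0.53093)
1/((16 - 33)*l + k) = 1/((16 - 33)*(-118) - 16606/31277) = 1/(-17*(-118) - 16606/31277) = 1/(2006 - 16606/31277) = 1/(62725056/31277) = 31277/62725056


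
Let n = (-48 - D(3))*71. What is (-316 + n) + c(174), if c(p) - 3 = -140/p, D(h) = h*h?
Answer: -379390/87 ≈ -4360.8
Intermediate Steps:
D(h) = h²
c(p) = 3 - 140/p
n = -4047 (n = (-48 - 1*3²)*71 = (-48 - 1*9)*71 = (-48 - 9)*71 = -57*71 = -4047)
(-316 + n) + c(174) = (-316 - 4047) + (3 - 140/174) = -4363 + (3 - 140*1/174) = -4363 + (3 - 70/87) = -4363 + 191/87 = -379390/87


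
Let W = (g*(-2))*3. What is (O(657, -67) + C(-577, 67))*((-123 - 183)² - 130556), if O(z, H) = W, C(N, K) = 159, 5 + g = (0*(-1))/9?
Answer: -6977880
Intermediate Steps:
g = -5 (g = -5 + (0*(-1))/9 = -5 + 0*(⅑) = -5 + 0 = -5)
W = 30 (W = -5*(-2)*3 = 10*3 = 30)
O(z, H) = 30
(O(657, -67) + C(-577, 67))*((-123 - 183)² - 130556) = (30 + 159)*((-123 - 183)² - 130556) = 189*((-306)² - 130556) = 189*(93636 - 130556) = 189*(-36920) = -6977880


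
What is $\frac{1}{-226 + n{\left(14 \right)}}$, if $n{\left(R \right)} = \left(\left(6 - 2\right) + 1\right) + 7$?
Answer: $- \frac{1}{214} \approx -0.0046729$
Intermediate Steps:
$n{\left(R \right)} = 12$ ($n{\left(R \right)} = \left(\left(6 - 2\right) + 1\right) + 7 = \left(4 + 1\right) + 7 = 5 + 7 = 12$)
$\frac{1}{-226 + n{\left(14 \right)}} = \frac{1}{-226 + 12} = \frac{1}{-214} = - \frac{1}{214}$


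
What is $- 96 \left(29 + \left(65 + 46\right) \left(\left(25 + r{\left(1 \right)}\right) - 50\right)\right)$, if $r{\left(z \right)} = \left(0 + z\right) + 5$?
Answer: $199680$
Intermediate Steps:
$r{\left(z \right)} = 5 + z$ ($r{\left(z \right)} = z + 5 = 5 + z$)
$- 96 \left(29 + \left(65 + 46\right) \left(\left(25 + r{\left(1 \right)}\right) - 50\right)\right) = - 96 \left(29 + \left(65 + 46\right) \left(\left(25 + \left(5 + 1\right)\right) - 50\right)\right) = - 96 \left(29 + 111 \left(\left(25 + 6\right) - 50\right)\right) = - 96 \left(29 + 111 \left(31 - 50\right)\right) = - 96 \left(29 + 111 \left(-19\right)\right) = - 96 \left(29 - 2109\right) = \left(-96\right) \left(-2080\right) = 199680$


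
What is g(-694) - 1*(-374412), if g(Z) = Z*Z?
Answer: 856048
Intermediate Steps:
g(Z) = Z²
g(-694) - 1*(-374412) = (-694)² - 1*(-374412) = 481636 + 374412 = 856048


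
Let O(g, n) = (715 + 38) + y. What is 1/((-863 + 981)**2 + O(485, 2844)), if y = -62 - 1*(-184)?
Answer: 1/14799 ≈ 6.7572e-5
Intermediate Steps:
y = 122 (y = -62 + 184 = 122)
O(g, n) = 875 (O(g, n) = (715 + 38) + 122 = 753 + 122 = 875)
1/((-863 + 981)**2 + O(485, 2844)) = 1/((-863 + 981)**2 + 875) = 1/(118**2 + 875) = 1/(13924 + 875) = 1/14799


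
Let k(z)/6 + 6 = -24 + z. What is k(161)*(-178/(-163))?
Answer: 139908/163 ≈ 858.33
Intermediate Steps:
k(z) = -180 + 6*z (k(z) = -36 + 6*(-24 + z) = -36 + (-144 + 6*z) = -180 + 6*z)
k(161)*(-178/(-163)) = (-180 + 6*161)*(-178/(-163)) = (-180 + 966)*(-178*(-1/163)) = 786*(178/163) = 139908/163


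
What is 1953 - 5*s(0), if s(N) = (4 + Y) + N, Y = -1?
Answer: 1938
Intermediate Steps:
s(N) = 3 + N (s(N) = (4 - 1) + N = 3 + N)
1953 - 5*s(0) = 1953 - 5*(3 + 0) = 1953 - 5*3 = 1953 - 1*15 = 1953 - 15 = 1938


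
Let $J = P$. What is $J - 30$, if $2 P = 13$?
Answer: $- \frac{47}{2} \approx -23.5$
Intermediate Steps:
$P = \frac{13}{2}$ ($P = \frac{1}{2} \cdot 13 = \frac{13}{2} \approx 6.5$)
$J = \frac{13}{2} \approx 6.5$
$J - 30 = \frac{13}{2} - 30 = - \frac{47}{2}$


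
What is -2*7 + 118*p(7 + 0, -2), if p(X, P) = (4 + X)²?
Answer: 14264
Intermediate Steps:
-2*7 + 118*p(7 + 0, -2) = -2*7 + 118*(4 + (7 + 0))² = -14 + 118*(4 + 7)² = -14 + 118*11² = -14 + 118*121 = -14 + 14278 = 14264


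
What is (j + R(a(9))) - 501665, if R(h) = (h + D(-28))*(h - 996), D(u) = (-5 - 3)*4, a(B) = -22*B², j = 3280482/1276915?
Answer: 5794167261187/1276915 ≈ 4.5376e+6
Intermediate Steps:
j = 3280482/1276915 (j = 3280482*(1/1276915) = 3280482/1276915 ≈ 2.5691)
D(u) = -32 (D(u) = -8*4 = -32)
R(h) = (-996 + h)*(-32 + h) (R(h) = (h - 32)*(h - 996) = (-32 + h)*(-996 + h) = (-996 + h)*(-32 + h))
(j + R(a(9))) - 501665 = (3280482/1276915 + (31872 + (-22*9²)² - (-22616)*9²)) - 501665 = (3280482/1276915 + (31872 + (-22*81)² - (-22616)*81)) - 501665 = (3280482/1276915 + (31872 + (-1782)² - 1028*(-1782))) - 501665 = (3280482/1276915 + (31872 + 3175524 + 1831896)) - 501665 = (3280482/1276915 + 5039292) - 501665 = 6434750824662/1276915 - 501665 = 5794167261187/1276915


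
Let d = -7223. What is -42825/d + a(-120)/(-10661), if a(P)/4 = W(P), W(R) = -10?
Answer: 456846245/77004403 ≈ 5.9327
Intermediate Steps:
a(P) = -40 (a(P) = 4*(-10) = -40)
-42825/d + a(-120)/(-10661) = -42825/(-7223) - 40/(-10661) = -42825*(-1/7223) - 40*(-1/10661) = 42825/7223 + 40/10661 = 456846245/77004403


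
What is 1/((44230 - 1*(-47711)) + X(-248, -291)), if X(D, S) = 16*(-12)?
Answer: 1/91749 ≈ 1.0899e-5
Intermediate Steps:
X(D, S) = -192
1/((44230 - 1*(-47711)) + X(-248, -291)) = 1/((44230 - 1*(-47711)) - 192) = 1/((44230 + 47711) - 192) = 1/(91941 - 192) = 1/91749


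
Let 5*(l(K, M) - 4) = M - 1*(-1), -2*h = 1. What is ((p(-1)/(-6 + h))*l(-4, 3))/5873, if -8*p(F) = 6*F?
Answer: -36/381745 ≈ -9.4304e-5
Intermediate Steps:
h = -½ (h = -½*1 = -½ ≈ -0.50000)
p(F) = -3*F/4
l(K, M) = 21/5 + M/5 (l(K, M) = 4 + (M - 1*(-1))/5 = 4 + (M + 1)/5 = 4 + (1 + M)/5 = 4 + (⅕ + M/5) = 21/5 + M/5)
((p(-1)/(-6 + h))*l(-4, 3))/5873 = (((-¾*(-1))/(-6 - ½))*(21/5 + (⅕)*3))/5873 = (((¾)/(-13/2))*(21/5 + ⅗))*(1/5873) = (-2/13*¾*(24/5))*(1/5873) = -3/26*24/5*(1/5873) = -36/65*1/5873 = -36/381745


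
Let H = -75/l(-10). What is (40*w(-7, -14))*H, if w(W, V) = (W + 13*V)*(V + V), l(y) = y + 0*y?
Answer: 1587600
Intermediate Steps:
l(y) = y (l(y) = y + 0 = y)
w(W, V) = 2*V*(W + 13*V) (w(W, V) = (W + 13*V)*(2*V) = 2*V*(W + 13*V))
H = 15/2 (H = -75/(-10) = -75*(-⅒) = 15/2 ≈ 7.5000)
(40*w(-7, -14))*H = (40*(2*(-14)*(-7 + 13*(-14))))*(15/2) = (40*(2*(-14)*(-7 - 182)))*(15/2) = (40*(2*(-14)*(-189)))*(15/2) = (40*5292)*(15/2) = 211680*(15/2) = 1587600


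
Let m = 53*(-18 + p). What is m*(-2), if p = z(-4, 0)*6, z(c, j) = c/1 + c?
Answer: 6996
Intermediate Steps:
z(c, j) = 2*c (z(c, j) = c*1 + c = c + c = 2*c)
p = -48 (p = (2*(-4))*6 = -8*6 = -48)
m = -3498 (m = 53*(-18 - 48) = 53*(-66) = -3498)
m*(-2) = -3498*(-2) = 6996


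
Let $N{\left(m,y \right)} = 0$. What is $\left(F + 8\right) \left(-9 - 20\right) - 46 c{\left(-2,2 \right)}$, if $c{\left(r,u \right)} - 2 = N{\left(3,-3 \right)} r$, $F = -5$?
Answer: $-179$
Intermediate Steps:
$c{\left(r,u \right)} = 2$ ($c{\left(r,u \right)} = 2 + 0 r = 2 + 0 = 2$)
$\left(F + 8\right) \left(-9 - 20\right) - 46 c{\left(-2,2 \right)} = \left(-5 + 8\right) \left(-9 - 20\right) - 92 = 3 \left(-29\right) - 92 = -87 - 92 = -179$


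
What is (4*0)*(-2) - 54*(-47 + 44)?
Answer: 162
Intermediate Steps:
(4*0)*(-2) - 54*(-47 + 44) = 0*(-2) - 54*(-3) = 0 + 162 = 162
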